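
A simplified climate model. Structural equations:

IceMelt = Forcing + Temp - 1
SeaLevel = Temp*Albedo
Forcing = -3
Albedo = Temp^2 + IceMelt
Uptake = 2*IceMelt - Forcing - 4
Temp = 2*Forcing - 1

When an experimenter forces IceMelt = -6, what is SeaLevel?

do(IceMelt=-6) replaces the equation IceMelt = Forcing + Temp - 1 with the constant IceMelt = -6.
Temp = 2*Forcing - 1  [with Forcing=-3]  = -7
Albedo = Temp^2 + IceMelt  [with Temp=-7, IceMelt=-6]  = 43
SeaLevel = Temp*Albedo  [with Temp=-7, Albedo=43]  = -301

-301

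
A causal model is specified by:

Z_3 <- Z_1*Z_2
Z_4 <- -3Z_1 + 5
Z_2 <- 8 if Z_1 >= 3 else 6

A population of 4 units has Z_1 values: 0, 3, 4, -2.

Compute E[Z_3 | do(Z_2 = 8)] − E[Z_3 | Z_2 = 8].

-18

do(Z_2=8) breaks Z_2's dependence on Z_1. With Z_2=8 fixed, Z_3 across the units is 0, 24, 32, -16, mean 10.
Conditioning on Z_2=8 selects the 2 unit(s) with Z_1 ∈ {3, 4}. Their Z_3 values: 24, 32. Mean = 28.
Difference = 10 − 28 = -18.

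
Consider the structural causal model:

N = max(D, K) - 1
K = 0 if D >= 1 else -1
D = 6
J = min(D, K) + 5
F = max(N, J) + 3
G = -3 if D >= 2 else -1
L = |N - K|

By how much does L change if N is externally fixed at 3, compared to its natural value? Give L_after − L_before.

-2

do(N=3) replaces the equation N = max(D, K) - 1 with the constant N = 3.
K = 0 if D >= 1 else -1  [with D=6]  = 0
L = |N - K|  [with N=3, K=0]  = 3
Without intervention: K = 0 if D >= 1 else -1  [with D=6]  = 0; N = max(D, K) - 1  [with D=6, K=0]  = 5; L = |N - K|  [with N=5, K=0]  = 5.
Change = 3 − 5 = -2.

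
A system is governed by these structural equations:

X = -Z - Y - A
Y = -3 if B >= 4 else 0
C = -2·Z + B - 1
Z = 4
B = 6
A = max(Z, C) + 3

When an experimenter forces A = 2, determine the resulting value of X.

-3

Under do(A=2), the mechanism A = max(Z, C) + 3 is discarded; A is fixed at 2.
Y = -3 if B >= 4 else 0  [with B=6]  = -3
X = -Z - Y - A  [with Z=4, Y=-3, A=2]  = -3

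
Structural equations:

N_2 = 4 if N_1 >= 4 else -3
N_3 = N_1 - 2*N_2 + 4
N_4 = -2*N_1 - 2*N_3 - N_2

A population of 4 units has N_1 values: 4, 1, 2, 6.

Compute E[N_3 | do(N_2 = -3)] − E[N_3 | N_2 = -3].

Under do(N_2=-3), N_2's equation is replaced by N_2=-3 for every unit. Per-unit N_3: 14, 11, 12, 16. Mean = 13.25.
Conditioning on N_2=-3 selects the 2 unit(s) with N_1 ∈ {1, 2}. Their N_3 values: 11, 12. Mean = 11.5.
Difference = 13.25 − 11.5 = 1.75.

1.75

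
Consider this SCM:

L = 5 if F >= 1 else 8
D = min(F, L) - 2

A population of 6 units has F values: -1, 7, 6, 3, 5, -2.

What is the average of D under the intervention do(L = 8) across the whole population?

The intervention sets L=8 in all 6 units regardless of F. Recomputing D per unit gives -3, 5, 4, 1, 3, -4; average 1.

1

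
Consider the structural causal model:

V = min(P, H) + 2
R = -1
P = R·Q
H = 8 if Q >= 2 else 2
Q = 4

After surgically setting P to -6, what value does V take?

do(P=-6) replaces the equation P = R·Q with the constant P = -6.
H = 8 if Q >= 2 else 2  [with Q=4]  = 8
V = min(P, H) + 2  [with P=-6, H=8]  = -4

-4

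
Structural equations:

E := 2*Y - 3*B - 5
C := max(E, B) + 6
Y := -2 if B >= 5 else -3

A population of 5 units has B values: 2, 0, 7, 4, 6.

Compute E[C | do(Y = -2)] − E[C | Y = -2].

-2.7

Every unit gets Y=-2 under the intervention. C values become 8, 6, 13, 10, 12; E[C|do(Y=-2)] = 9.8.
Observing Y=-2 restricts to units where Y's equation naturally yields -2: B ∈ {7, 6}. In that subpopulation C = 13, 12, mean 12.5.
Difference = 9.8 − 12.5 = -2.7.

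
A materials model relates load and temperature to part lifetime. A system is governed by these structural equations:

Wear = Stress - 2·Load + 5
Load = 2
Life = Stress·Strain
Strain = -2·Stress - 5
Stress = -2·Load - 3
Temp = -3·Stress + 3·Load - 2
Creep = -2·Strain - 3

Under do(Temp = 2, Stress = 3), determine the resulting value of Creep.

19

The joint intervention fixes Temp = 2, Stress = 3, removing each variable's own equation.
Strain = -2·Stress - 5  [with Stress=3]  = -11
Creep = -2·Strain - 3  [with Strain=-11]  = 19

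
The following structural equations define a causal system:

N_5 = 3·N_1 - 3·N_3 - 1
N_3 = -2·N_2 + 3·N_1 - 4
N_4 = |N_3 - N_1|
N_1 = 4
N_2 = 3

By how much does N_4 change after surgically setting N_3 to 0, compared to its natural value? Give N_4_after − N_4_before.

The intervention breaks the incoming arrows to N_3: N_3 = -2·N_2 + 3·N_1 - 4 no longer applies, and N_3 = 0.
N_4 = |N_3 - N_1|  [with N_3=0, N_1=4]  = 4
Without intervention: N_3 = -2·N_2 + 3·N_1 - 4  [with N_2=3, N_1=4]  = 2; N_4 = |N_3 - N_1|  [with N_3=2, N_1=4]  = 2.
Change = 4 − 2 = 2.

2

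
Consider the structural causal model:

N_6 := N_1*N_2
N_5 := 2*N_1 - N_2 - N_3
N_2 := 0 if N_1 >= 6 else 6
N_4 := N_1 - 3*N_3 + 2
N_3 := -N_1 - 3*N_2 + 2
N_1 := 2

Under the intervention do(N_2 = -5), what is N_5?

-6

do(N_2=-5) replaces the equation N_2 := 0 if N_1 >= 6 else 6 with the constant N_2 = -5.
N_3 = -N_1 - 3*N_2 + 2  [with N_1=2, N_2=-5]  = 15
N_5 = 2*N_1 - N_2 - N_3  [with N_1=2, N_2=-5, N_3=15]  = -6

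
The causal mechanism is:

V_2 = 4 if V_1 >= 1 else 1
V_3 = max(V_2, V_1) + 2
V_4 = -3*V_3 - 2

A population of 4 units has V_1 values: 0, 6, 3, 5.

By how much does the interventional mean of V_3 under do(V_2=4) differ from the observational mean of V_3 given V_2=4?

-0.25

do(V_2=4) breaks V_2's dependence on V_1. With V_2=4 fixed, V_3 across the units is 6, 8, 6, 7, mean 6.75.
E[V_3|V_2=4] averages over only the 3 units with V_2=4 (V_1 = 6, 3, 5): V_3 = 8, 6, 7, mean 7.
Difference = 6.75 − 7 = -0.25.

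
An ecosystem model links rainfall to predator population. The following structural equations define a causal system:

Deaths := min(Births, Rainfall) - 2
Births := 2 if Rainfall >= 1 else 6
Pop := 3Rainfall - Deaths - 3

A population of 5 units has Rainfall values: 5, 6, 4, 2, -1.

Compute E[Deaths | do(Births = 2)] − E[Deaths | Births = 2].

The intervention sets Births=2 in all 5 units regardless of Rainfall. Recomputing Deaths per unit gives 0, 0, 0, 0, -3; average -0.6.
Conditioning on Births=2 selects the 4 unit(s) with Rainfall ∈ {5, 6, 4, 2}. Their Deaths values: 0, 0, 0, 0. Mean = 0.
Difference = -0.6 − 0 = -0.6.

-0.6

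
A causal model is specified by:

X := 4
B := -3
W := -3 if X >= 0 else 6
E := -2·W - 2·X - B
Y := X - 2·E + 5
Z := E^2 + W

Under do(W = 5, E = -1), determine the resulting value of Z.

6

Setting W = 5, E = -1 by intervention discards those variables' equations.
Z = E^2 + W  [with E=-1, W=5]  = 6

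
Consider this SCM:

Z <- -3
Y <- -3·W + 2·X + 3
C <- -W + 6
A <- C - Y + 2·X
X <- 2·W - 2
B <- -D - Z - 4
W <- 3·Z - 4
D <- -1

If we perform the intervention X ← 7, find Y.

56

The intervention breaks the incoming arrows to X: X <- 2·W - 2 no longer applies, and X = 7.
W = 3·Z - 4  [with Z=-3]  = -13
Y = -3·W + 2·X + 3  [with W=-13, X=7]  = 56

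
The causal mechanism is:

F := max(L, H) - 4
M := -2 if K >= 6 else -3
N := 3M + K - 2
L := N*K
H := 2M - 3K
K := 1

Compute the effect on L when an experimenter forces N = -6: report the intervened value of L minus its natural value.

do(N=-6) replaces the equation N := 3M + K - 2 with the constant N = -6.
L = N*K  [with N=-6, K=1]  = -6
Without intervention: M = -2 if K >= 6 else -3  [with K=1]  = -3; N = 3M + K - 2  [with M=-3, K=1]  = -10; L = N*K  [with N=-10, K=1]  = -10.
Change = -6 − (-10) = 4.

4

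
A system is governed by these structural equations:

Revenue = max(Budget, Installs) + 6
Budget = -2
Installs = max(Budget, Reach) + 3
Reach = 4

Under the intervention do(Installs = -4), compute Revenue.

The intervention breaks the incoming arrows to Installs: Installs = max(Budget, Reach) + 3 no longer applies, and Installs = -4.
Revenue = max(Budget, Installs) + 6  [with Budget=-2, Installs=-4]  = 4

4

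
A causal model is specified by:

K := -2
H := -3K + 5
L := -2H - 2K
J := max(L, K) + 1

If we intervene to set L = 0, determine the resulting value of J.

The intervention breaks the incoming arrows to L: L := -2H - 2K no longer applies, and L = 0.
J = max(L, K) + 1  [with L=0, K=-2]  = 1

1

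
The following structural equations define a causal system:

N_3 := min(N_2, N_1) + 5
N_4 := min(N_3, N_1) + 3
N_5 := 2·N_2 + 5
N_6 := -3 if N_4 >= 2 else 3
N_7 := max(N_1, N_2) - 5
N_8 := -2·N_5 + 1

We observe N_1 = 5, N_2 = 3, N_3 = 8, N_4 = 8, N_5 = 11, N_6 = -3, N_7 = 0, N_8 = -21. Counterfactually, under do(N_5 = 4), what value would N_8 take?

-7

do(N_5=4) replaces the equation N_5 := 2·N_2 + 5 with the constant N_5 = 4.
N_8 = -2·N_5 + 1  [with N_5=4]  = -7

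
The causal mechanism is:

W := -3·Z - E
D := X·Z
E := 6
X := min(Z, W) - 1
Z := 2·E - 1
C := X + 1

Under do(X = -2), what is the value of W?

Under do(X=-2), the mechanism X := min(Z, W) - 1 is discarded; X is fixed at -2.
Since W is not a descendant of the intervened variable, it is unaffected.
Z = 2·E - 1  [with E=6]  = 11
W = -3·Z - E  [with Z=11, E=6]  = -39

-39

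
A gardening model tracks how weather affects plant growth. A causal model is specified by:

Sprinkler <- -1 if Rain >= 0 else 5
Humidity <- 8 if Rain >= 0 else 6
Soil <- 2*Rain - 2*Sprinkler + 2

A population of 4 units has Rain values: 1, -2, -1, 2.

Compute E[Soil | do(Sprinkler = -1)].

Every unit gets Sprinkler=-1 under the intervention. Soil values become 6, 0, 2, 8; E[Soil|do(Sprinkler=-1)] = 4.

4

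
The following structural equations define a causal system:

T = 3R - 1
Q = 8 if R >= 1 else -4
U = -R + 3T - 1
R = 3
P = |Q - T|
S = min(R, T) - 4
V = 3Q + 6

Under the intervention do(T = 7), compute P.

Under do(T=7), the mechanism T = 3R - 1 is discarded; T is fixed at 7.
Q = 8 if R >= 1 else -4  [with R=3]  = 8
P = |Q - T|  [with Q=8, T=7]  = 1

1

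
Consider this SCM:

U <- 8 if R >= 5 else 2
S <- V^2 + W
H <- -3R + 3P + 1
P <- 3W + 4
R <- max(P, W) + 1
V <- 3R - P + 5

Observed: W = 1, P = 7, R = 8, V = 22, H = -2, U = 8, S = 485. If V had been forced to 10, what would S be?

The intervention breaks the incoming arrows to V: V <- 3R - P + 5 no longer applies, and V = 10.
S = V^2 + W  [with V=10, W=1]  = 101

101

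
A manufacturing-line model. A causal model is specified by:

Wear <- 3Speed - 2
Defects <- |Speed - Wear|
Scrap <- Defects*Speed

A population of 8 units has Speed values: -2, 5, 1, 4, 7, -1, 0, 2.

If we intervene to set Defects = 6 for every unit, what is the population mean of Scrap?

12

do(Defects=6) breaks Defects's dependence on Speed. With Defects=6 fixed, Scrap across the units is -12, 30, 6, 24, 42, -6, 0, 12, mean 12.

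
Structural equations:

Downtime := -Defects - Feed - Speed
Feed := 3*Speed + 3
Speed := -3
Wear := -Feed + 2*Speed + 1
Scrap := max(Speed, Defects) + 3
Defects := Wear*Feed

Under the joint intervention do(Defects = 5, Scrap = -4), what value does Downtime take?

The joint intervention fixes Defects = 5, Scrap = -4, removing each variable's own equation.
Feed = 3*Speed + 3  [with Speed=-3]  = -6
Downtime = -Defects - Feed - Speed  [with Defects=5, Feed=-6, Speed=-3]  = 4

4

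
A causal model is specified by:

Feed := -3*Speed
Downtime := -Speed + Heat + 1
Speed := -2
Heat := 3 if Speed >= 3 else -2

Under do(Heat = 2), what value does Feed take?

6

Under do(Heat=2), the mechanism Heat := 3 if Speed >= 3 else -2 is discarded; Heat is fixed at 2.
Since Feed is not a descendant of the intervened variable, it is unaffected.
Feed = -3*Speed  [with Speed=-2]  = 6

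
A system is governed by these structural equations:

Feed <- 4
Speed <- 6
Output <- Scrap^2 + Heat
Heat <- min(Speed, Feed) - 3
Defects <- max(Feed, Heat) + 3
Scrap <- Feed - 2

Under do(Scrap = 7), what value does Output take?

The intervention breaks the incoming arrows to Scrap: Scrap <- Feed - 2 no longer applies, and Scrap = 7.
Heat = min(Speed, Feed) - 3  [with Speed=6, Feed=4]  = 1
Output = Scrap^2 + Heat  [with Scrap=7, Heat=1]  = 50

50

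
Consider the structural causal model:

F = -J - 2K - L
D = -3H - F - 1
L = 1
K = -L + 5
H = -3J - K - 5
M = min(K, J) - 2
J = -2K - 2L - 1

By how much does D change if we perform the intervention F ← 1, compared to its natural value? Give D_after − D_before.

The intervention breaks the incoming arrows to F: F = -J - 2K - L no longer applies, and F = 1.
K = -L + 5  [with L=1]  = 4
J = -2K - 2L - 1  [with K=4, L=1]  = -11
H = -3J - K - 5  [with J=-11, K=4]  = 24
D = -3H - F - 1  [with H=24, F=1]  = -74
Without intervention: K = -L + 5  [with L=1]  = 4; J = -2K - 2L - 1  [with K=4, L=1]  = -11; F = -J - 2K - L  [with J=-11, K=4, L=1]  = 2; H = -3J - K - 5  [with J=-11, K=4]  = 24; D = -3H - F - 1  [with H=24, F=2]  = -75.
Change = -74 − (-75) = 1.

1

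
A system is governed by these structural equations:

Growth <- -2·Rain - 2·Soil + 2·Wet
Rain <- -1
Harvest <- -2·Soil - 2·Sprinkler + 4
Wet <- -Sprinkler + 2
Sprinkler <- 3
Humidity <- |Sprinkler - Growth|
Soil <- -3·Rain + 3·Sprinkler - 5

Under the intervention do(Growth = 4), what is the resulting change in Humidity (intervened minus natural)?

The intervention breaks the incoming arrows to Growth: Growth <- -2·Rain - 2·Soil + 2·Wet no longer applies, and Growth = 4.
Humidity = |Sprinkler - Growth|  [with Sprinkler=3, Growth=4]  = 1
Without intervention: Soil = -3·Rain + 3·Sprinkler - 5  [with Rain=-1, Sprinkler=3]  = 7; Wet = -Sprinkler + 2  [with Sprinkler=3]  = -1; Growth = -2·Rain - 2·Soil + 2·Wet  [with Rain=-1, Soil=7, Wet=-1]  = -14; Humidity = |Sprinkler - Growth|  [with Sprinkler=3, Growth=-14]  = 17.
Change = 1 − 17 = -16.

-16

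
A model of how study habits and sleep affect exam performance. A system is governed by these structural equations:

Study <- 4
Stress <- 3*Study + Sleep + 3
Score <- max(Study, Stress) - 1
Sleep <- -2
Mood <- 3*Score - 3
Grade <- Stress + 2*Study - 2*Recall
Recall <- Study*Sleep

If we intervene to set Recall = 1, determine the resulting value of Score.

do(Recall=1) replaces the equation Recall <- Study*Sleep with the constant Recall = 1.
No directed path runs from Recall to Score, so Score keeps its natural value.
Stress = 3*Study + Sleep + 3  [with Study=4, Sleep=-2]  = 13
Score = max(Study, Stress) - 1  [with Study=4, Stress=13]  = 12

12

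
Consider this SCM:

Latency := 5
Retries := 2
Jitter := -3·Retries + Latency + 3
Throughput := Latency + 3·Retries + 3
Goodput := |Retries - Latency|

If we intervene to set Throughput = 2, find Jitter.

2

Under do(Throughput=2), the mechanism Throughput := Latency + 3·Retries + 3 is discarded; Throughput is fixed at 2.
Since Jitter is not a descendant of the intervened variable, it is unaffected.
Jitter = -3·Retries + Latency + 3  [with Retries=2, Latency=5]  = 2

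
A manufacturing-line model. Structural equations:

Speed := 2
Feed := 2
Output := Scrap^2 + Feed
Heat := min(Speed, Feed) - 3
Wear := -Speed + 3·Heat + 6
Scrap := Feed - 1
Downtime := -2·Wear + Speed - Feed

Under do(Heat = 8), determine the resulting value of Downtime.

The intervention breaks the incoming arrows to Heat: Heat := min(Speed, Feed) - 3 no longer applies, and Heat = 8.
Wear = -Speed + 3·Heat + 6  [with Speed=2, Heat=8]  = 28
Downtime = -2·Wear + Speed - Feed  [with Wear=28, Speed=2, Feed=2]  = -56

-56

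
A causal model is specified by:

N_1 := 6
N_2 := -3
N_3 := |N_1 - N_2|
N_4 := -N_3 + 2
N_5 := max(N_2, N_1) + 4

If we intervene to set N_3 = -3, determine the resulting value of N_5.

10

do(N_3=-3) replaces the equation N_3 := |N_1 - N_2| with the constant N_3 = -3.
N_5 is not downstream of the intervention, so its value is determined by the original equations.
N_5 = max(N_2, N_1) + 4  [with N_2=-3, N_1=6]  = 10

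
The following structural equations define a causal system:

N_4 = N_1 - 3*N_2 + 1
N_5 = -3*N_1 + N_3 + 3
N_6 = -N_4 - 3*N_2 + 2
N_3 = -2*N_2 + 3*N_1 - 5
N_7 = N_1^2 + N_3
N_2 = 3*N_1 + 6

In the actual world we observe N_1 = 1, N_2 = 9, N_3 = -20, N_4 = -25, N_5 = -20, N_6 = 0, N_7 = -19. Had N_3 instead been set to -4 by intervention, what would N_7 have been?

-3

The intervention breaks the incoming arrows to N_3: N_3 = -2*N_2 + 3*N_1 - 5 no longer applies, and N_3 = -4.
N_7 = N_1^2 + N_3  [with N_1=1, N_3=-4]  = -3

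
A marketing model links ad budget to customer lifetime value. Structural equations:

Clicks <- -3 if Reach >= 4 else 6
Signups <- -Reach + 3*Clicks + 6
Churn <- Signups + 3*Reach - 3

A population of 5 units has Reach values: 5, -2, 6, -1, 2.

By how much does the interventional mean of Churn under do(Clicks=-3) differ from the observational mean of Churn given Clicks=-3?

Every unit gets Clicks=-3 under the intervention. Churn values become 4, -10, 6, -8, -2; E[Churn|do(Clicks=-3)] = -2.
E[Churn|Clicks=-3] averages over only the 2 units with Clicks=-3 (Reach = 5, 6): Churn = 4, 6, mean 5.
Difference = -2 − 5 = -7.

-7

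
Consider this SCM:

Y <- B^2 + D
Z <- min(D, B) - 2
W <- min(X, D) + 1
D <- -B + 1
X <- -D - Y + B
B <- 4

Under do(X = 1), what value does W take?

-2

Under do(X=1), the mechanism X <- -D - Y + B is discarded; X is fixed at 1.
D = -B + 1  [with B=4]  = -3
W = min(X, D) + 1  [with X=1, D=-3]  = -2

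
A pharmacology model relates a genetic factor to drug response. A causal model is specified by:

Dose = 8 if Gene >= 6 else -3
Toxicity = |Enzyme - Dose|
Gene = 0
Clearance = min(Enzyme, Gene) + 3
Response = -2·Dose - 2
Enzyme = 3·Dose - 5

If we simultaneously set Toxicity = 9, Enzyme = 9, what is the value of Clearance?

3

The joint intervention fixes Toxicity = 9, Enzyme = 9, removing each variable's own equation.
Clearance = min(Enzyme, Gene) + 3  [with Enzyme=9, Gene=0]  = 3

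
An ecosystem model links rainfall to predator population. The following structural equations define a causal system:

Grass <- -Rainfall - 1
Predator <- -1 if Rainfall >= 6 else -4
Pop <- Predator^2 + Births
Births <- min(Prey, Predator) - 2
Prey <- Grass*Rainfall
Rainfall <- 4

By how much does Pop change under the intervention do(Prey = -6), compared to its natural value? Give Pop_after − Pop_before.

The intervention breaks the incoming arrows to Prey: Prey <- Grass*Rainfall no longer applies, and Prey = -6.
Predator = -1 if Rainfall >= 6 else -4  [with Rainfall=4]  = -4
Births = min(Prey, Predator) - 2  [with Prey=-6, Predator=-4]  = -8
Pop = Predator^2 + Births  [with Predator=-4, Births=-8]  = 8
Without intervention: Grass = -Rainfall - 1  [with Rainfall=4]  = -5; Prey = Grass*Rainfall  [with Grass=-5, Rainfall=4]  = -20; Predator = -1 if Rainfall >= 6 else -4  [with Rainfall=4]  = -4; Births = min(Prey, Predator) - 2  [with Prey=-20, Predator=-4]  = -22; Pop = Predator^2 + Births  [with Predator=-4, Births=-22]  = -6.
Change = 8 − (-6) = 14.

14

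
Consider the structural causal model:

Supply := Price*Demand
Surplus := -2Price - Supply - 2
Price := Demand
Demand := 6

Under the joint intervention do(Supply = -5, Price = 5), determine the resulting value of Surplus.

The joint intervention fixes Supply = -5, Price = 5, removing each variable's own equation.
Surplus = -2Price - Supply - 2  [with Price=5, Supply=-5]  = -7

-7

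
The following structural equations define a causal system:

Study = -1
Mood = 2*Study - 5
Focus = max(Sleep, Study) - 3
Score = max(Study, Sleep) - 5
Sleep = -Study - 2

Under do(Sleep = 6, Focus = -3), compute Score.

1

Setting Sleep = 6, Focus = -3 by intervention discards those variables' equations.
Score = max(Study, Sleep) - 5  [with Study=-1, Sleep=6]  = 1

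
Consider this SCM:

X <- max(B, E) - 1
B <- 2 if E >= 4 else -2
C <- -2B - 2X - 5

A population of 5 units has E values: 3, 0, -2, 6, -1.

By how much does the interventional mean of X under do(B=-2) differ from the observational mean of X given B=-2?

1.2

do(B=-2) breaks B's dependence on E. With B=-2 fixed, X across the units is 2, -1, -3, 5, -2, mean 0.2.
Conditioning on B=-2 selects the 4 unit(s) with E ∈ {3, 0, -2, -1}. Their X values: 2, -1, -3, -2. Mean = -1.
Difference = 0.2 − (-1) = 1.2.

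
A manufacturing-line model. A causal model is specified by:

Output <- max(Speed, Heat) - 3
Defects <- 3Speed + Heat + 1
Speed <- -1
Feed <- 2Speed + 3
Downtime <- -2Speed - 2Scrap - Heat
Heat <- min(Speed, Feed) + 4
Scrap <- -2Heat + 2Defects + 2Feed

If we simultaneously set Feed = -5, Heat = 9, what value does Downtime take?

21

Under do(Feed = -5, Heat = 9), each intervened variable's structural equation is replaced by its fixed value.
Defects = 3Speed + Heat + 1  [with Speed=-1, Heat=9]  = 7
Scrap = -2Heat + 2Defects + 2Feed  [with Heat=9, Defects=7, Feed=-5]  = -14
Downtime = -2Speed - 2Scrap - Heat  [with Speed=-1, Scrap=-14, Heat=9]  = 21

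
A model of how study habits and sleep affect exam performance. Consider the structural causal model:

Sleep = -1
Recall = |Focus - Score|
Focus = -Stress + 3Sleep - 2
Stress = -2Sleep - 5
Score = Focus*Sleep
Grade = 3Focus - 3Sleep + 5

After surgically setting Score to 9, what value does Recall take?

Intervening sets Score = 9 and removes its equation (Score = Focus*Sleep).
Stress = -2Sleep - 5  [with Sleep=-1]  = -3
Focus = -Stress + 3Sleep - 2  [with Stress=-3, Sleep=-1]  = -2
Recall = |Focus - Score|  [with Focus=-2, Score=9]  = 11

11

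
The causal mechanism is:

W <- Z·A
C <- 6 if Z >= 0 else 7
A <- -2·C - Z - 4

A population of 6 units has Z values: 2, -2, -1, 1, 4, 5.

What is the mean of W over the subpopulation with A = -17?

0

E[W|A=-17] averages over only the 2 units with A=-17 (Z = -1, 1): W = 17, -17, mean 0.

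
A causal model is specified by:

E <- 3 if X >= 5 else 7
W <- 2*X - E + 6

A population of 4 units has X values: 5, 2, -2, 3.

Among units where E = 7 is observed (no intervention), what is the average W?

1

Conditioning on E=7 selects the 3 unit(s) with X ∈ {2, -2, 3}. Their W values: 3, -5, 5. Mean = 1.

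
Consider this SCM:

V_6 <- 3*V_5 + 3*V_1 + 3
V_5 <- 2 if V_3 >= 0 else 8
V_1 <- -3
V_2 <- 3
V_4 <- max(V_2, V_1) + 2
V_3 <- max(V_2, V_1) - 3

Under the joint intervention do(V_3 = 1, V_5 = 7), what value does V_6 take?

15

Setting V_3 = 1, V_5 = 7 by intervention discards those variables' equations.
V_6 = 3*V_5 + 3*V_1 + 3  [with V_5=7, V_1=-3]  = 15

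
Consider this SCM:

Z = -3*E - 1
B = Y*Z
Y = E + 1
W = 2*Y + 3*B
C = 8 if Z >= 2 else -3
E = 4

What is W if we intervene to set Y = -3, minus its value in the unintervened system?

do(Y=-3) replaces the equation Y = E + 1 with the constant Y = -3.
Z = -3*E - 1  [with E=4]  = -13
B = Y*Z  [with Y=-3, Z=-13]  = 39
W = 2*Y + 3*B  [with Y=-3, B=39]  = 111
Without intervention: Z = -3*E - 1  [with E=4]  = -13; Y = E + 1  [with E=4]  = 5; B = Y*Z  [with Y=5, Z=-13]  = -65; W = 2*Y + 3*B  [with Y=5, B=-65]  = -185.
Change = 111 − (-185) = 296.

296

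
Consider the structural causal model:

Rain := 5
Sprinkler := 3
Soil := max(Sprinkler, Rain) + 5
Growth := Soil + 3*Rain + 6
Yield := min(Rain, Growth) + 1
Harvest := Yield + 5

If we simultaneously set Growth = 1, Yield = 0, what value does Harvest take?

The joint intervention fixes Growth = 1, Yield = 0, removing each variable's own equation.
Harvest = Yield + 5  [with Yield=0]  = 5

5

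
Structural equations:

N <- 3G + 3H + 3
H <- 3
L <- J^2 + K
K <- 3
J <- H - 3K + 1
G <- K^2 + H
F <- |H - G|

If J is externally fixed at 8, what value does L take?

67

The intervention breaks the incoming arrows to J: J <- H - 3K + 1 no longer applies, and J = 8.
L = J^2 + K  [with J=8, K=3]  = 67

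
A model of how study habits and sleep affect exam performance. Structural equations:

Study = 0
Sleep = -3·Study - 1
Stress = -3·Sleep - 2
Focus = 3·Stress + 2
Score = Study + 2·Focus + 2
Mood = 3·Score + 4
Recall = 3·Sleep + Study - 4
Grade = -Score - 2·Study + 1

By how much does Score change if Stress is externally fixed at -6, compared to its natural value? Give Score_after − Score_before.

-42

do(Stress=-6) replaces the equation Stress = -3·Sleep - 2 with the constant Stress = -6.
Focus = 3·Stress + 2  [with Stress=-6]  = -16
Score = Study + 2·Focus + 2  [with Study=0, Focus=-16]  = -30
Without intervention: Sleep = -3·Study - 1  [with Study=0]  = -1; Stress = -3·Sleep - 2  [with Sleep=-1]  = 1; Focus = 3·Stress + 2  [with Stress=1]  = 5; Score = Study + 2·Focus + 2  [with Study=0, Focus=5]  = 12.
Change = -30 − 12 = -42.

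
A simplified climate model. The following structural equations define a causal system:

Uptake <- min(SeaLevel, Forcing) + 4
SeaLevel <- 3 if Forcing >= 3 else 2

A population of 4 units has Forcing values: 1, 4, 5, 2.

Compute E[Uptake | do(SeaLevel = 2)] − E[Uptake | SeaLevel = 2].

The intervention sets SeaLevel=2 in all 4 units regardless of Forcing. Recomputing Uptake per unit gives 5, 6, 6, 6; average 5.75.
Observing SeaLevel=2 restricts to units where SeaLevel's equation naturally yields 2: Forcing ∈ {1, 2}. In that subpopulation Uptake = 5, 6, mean 5.5.
Difference = 5.75 − 5.5 = 0.25.

0.25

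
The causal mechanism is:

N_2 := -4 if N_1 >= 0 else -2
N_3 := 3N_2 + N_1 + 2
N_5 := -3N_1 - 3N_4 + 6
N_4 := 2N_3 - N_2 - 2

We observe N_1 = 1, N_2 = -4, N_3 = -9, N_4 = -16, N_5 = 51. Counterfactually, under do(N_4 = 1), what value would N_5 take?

0

Intervening sets N_4 = 1 and removes its equation (N_4 := 2N_3 - N_2 - 2).
N_5 = -3N_1 - 3N_4 + 6  [with N_1=1, N_4=1]  = 0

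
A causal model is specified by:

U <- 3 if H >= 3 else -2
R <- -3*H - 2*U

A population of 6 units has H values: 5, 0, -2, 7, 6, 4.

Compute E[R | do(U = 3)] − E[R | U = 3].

6.5

The intervention sets U=3 in all 6 units regardless of H. Recomputing R per unit gives -21, -6, 0, -27, -24, -18; average -16.
Observing U=3 restricts to units where U's equation naturally yields 3: H ∈ {5, 7, 6, 4}. In that subpopulation R = -21, -27, -24, -18, mean -22.5.
Difference = -16 − (-22.5) = 6.5.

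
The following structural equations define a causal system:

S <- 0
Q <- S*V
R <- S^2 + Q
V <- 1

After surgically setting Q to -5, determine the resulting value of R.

The intervention breaks the incoming arrows to Q: Q <- S*V no longer applies, and Q = -5.
R = S^2 + Q  [with S=0, Q=-5]  = -5

-5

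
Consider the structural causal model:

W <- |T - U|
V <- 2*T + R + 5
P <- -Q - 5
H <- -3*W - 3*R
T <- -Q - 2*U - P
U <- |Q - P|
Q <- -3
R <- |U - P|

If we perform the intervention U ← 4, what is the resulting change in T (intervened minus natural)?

do(U=4) replaces the equation U <- |Q - P| with the constant U = 4.
P = -Q - 5  [with Q=-3]  = -2
T = -Q - 2*U - P  [with Q=-3, U=4, P=-2]  = -3
Without intervention: P = -Q - 5  [with Q=-3]  = -2; U = |Q - P|  [with Q=-3, P=-2]  = 1; T = -Q - 2*U - P  [with Q=-3, U=1, P=-2]  = 3.
Change = -3 − 3 = -6.

-6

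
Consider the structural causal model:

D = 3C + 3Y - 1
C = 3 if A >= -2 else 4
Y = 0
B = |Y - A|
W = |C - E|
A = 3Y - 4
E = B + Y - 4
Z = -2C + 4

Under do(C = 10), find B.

Under do(C=10), the mechanism C = 3 if A >= -2 else 4 is discarded; C is fixed at 10.
Since B is not a descendant of the intervened variable, it is unaffected.
A = 3Y - 4  [with Y=0]  = -4
B = |Y - A|  [with Y=0, A=-4]  = 4

4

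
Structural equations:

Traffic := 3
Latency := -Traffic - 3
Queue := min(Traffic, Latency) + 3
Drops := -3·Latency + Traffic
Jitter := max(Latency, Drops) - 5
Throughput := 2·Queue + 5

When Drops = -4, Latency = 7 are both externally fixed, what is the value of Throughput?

The joint intervention fixes Drops = -4, Latency = 7, removing each variable's own equation.
Queue = min(Traffic, Latency) + 3  [with Traffic=3, Latency=7]  = 6
Throughput = 2·Queue + 5  [with Queue=6]  = 17

17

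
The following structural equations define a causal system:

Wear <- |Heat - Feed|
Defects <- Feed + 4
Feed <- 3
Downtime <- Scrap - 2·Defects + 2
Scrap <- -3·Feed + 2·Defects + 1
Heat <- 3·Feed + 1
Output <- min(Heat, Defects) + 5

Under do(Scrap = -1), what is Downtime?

-13

Under do(Scrap=-1), the mechanism Scrap <- -3·Feed + 2·Defects + 1 is discarded; Scrap is fixed at -1.
Defects = Feed + 4  [with Feed=3]  = 7
Downtime = Scrap - 2·Defects + 2  [with Scrap=-1, Defects=7]  = -13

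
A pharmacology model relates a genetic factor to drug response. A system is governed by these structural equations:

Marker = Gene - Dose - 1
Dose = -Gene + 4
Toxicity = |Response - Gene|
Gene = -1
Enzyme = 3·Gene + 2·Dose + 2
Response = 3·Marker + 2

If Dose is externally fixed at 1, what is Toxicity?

6

Under do(Dose=1), the mechanism Dose = -Gene + 4 is discarded; Dose is fixed at 1.
Marker = Gene - Dose - 1  [with Gene=-1, Dose=1]  = -3
Response = 3·Marker + 2  [with Marker=-3]  = -7
Toxicity = |Response - Gene|  [with Response=-7, Gene=-1]  = 6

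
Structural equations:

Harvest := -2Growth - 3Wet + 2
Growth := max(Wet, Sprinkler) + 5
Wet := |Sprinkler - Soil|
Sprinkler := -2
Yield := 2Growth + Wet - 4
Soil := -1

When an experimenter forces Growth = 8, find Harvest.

Under do(Growth=8), the mechanism Growth := max(Wet, Sprinkler) + 5 is discarded; Growth is fixed at 8.
Wet = |Sprinkler - Soil|  [with Sprinkler=-2, Soil=-1]  = 1
Harvest = -2Growth - 3Wet + 2  [with Growth=8, Wet=1]  = -17

-17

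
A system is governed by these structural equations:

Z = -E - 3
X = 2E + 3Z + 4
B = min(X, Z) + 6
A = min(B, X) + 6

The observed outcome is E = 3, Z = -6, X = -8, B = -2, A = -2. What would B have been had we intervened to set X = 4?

The intervention breaks the incoming arrows to X: X = 2E + 3Z + 4 no longer applies, and X = 4.
Z = -E - 3  [with E=3]  = -6
B = min(X, Z) + 6  [with X=4, Z=-6]  = 0

0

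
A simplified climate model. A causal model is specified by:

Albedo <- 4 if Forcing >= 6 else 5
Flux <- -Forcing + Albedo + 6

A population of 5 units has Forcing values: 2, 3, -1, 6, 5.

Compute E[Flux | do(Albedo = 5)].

8

Under do(Albedo=5), Albedo's equation is replaced by Albedo=5 for every unit. Per-unit Flux: 9, 8, 12, 5, 6. Mean = 8.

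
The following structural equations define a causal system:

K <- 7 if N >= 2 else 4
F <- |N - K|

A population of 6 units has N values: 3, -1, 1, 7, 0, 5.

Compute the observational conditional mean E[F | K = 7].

Observing K=7 restricts to units where K's equation naturally yields 7: N ∈ {3, 7, 5}. In that subpopulation F = 4, 0, 2, mean 2.

2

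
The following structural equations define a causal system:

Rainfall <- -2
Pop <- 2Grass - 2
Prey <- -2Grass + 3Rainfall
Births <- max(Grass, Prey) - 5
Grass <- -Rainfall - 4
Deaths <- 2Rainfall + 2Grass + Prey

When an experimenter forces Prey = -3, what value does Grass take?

-2

Under do(Prey=-3), the mechanism Prey <- -2Grass + 3Rainfall is discarded; Prey is fixed at -3.
Since Grass is not a descendant of the intervened variable, it is unaffected.
Grass = -Rainfall - 4  [with Rainfall=-2]  = -2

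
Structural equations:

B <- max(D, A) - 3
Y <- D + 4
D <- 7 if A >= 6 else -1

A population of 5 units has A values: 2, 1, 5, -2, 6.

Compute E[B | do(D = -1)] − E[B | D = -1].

Under do(D=-1), D's equation is replaced by D=-1 for every unit. Per-unit B: -1, -2, 2, -4, 3. Mean = -0.4.
Conditioning on D=-1 selects the 4 unit(s) with A ∈ {2, 1, 5, -2}. Their B values: -1, -2, 2, -4. Mean = -1.25.
Difference = -0.4 − (-1.25) = 0.85.

0.85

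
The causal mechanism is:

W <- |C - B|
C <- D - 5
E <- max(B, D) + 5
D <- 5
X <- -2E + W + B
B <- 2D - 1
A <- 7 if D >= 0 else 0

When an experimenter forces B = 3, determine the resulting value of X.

-14

Under do(B=3), the mechanism B <- 2D - 1 is discarded; B is fixed at 3.
C = D - 5  [with D=5]  = 0
W = |C - B|  [with C=0, B=3]  = 3
E = max(B, D) + 5  [with B=3, D=5]  = 10
X = -2E + W + B  [with E=10, W=3, B=3]  = -14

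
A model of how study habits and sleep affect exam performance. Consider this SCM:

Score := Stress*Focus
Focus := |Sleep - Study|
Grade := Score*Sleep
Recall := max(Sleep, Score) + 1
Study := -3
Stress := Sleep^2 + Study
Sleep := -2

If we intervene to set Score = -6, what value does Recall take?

The intervention breaks the incoming arrows to Score: Score := Stress*Focus no longer applies, and Score = -6.
Recall = max(Sleep, Score) + 1  [with Sleep=-2, Score=-6]  = -1

-1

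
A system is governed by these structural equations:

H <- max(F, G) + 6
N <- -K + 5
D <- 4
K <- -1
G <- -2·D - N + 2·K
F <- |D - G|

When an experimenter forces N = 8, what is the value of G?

The intervention breaks the incoming arrows to N: N <- -K + 5 no longer applies, and N = 8.
G = -2·D - N + 2·K  [with D=4, N=8, K=-1]  = -18

-18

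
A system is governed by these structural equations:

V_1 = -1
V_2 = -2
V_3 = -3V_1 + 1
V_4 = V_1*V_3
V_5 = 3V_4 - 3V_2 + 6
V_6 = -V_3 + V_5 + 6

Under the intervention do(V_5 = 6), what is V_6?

8

The intervention breaks the incoming arrows to V_5: V_5 = 3V_4 - 3V_2 + 6 no longer applies, and V_5 = 6.
V_3 = -3V_1 + 1  [with V_1=-1]  = 4
V_6 = -V_3 + V_5 + 6  [with V_3=4, V_5=6]  = 8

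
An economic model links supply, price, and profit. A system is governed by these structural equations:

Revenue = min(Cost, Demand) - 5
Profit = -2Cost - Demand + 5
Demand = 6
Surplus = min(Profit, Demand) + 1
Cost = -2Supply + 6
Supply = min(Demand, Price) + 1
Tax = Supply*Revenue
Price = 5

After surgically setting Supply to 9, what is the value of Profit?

The intervention breaks the incoming arrows to Supply: Supply = min(Demand, Price) + 1 no longer applies, and Supply = 9.
Cost = -2Supply + 6  [with Supply=9]  = -12
Profit = -2Cost - Demand + 5  [with Cost=-12, Demand=6]  = 23

23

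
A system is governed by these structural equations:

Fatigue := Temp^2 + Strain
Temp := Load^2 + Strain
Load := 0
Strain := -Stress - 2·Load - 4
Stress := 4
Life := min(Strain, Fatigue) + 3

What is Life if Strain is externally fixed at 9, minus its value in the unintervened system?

17

The intervention breaks the incoming arrows to Strain: Strain := -Stress - 2·Load - 4 no longer applies, and Strain = 9.
Temp = Load^2 + Strain  [with Load=0, Strain=9]  = 9
Fatigue = Temp^2 + Strain  [with Temp=9, Strain=9]  = 90
Life = min(Strain, Fatigue) + 3  [with Strain=9, Fatigue=90]  = 12
Without intervention: Strain = -Stress - 2·Load - 4  [with Stress=4, Load=0]  = -8; Temp = Load^2 + Strain  [with Load=0, Strain=-8]  = -8; Fatigue = Temp^2 + Strain  [with Temp=-8, Strain=-8]  = 56; Life = min(Strain, Fatigue) + 3  [with Strain=-8, Fatigue=56]  = -5.
Change = 12 − (-5) = 17.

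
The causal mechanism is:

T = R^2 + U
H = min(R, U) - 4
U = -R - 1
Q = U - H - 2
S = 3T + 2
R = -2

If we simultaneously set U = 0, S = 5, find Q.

4

Setting U = 0, S = 5 by intervention discards those variables' equations.
H = min(R, U) - 4  [with R=-2, U=0]  = -6
Q = U - H - 2  [with U=0, H=-6]  = 4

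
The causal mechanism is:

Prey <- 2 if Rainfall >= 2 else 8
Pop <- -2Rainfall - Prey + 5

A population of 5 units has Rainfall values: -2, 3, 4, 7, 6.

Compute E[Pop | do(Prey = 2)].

Under do(Prey=2), Prey's equation is replaced by Prey=2 for every unit. Per-unit Pop: 7, -3, -5, -11, -9. Mean = -4.2.

-4.2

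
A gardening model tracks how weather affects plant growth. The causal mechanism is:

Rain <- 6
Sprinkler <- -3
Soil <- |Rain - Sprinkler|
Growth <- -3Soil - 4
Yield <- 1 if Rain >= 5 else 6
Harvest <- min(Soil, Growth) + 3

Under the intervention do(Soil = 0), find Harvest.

The intervention breaks the incoming arrows to Soil: Soil <- |Rain - Sprinkler| no longer applies, and Soil = 0.
Growth = -3Soil - 4  [with Soil=0]  = -4
Harvest = min(Soil, Growth) + 3  [with Soil=0, Growth=-4]  = -1

-1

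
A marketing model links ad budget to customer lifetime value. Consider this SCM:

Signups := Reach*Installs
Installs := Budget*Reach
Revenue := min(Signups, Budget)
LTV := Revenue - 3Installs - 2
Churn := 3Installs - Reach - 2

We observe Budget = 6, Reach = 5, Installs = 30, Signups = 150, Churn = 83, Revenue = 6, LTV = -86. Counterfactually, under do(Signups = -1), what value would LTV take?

The intervention breaks the incoming arrows to Signups: Signups := Reach*Installs no longer applies, and Signups = -1.
Installs = Budget*Reach  [with Budget=6, Reach=5]  = 30
Revenue = min(Signups, Budget)  [with Signups=-1, Budget=6]  = -1
LTV = Revenue - 3Installs - 2  [with Revenue=-1, Installs=30]  = -93

-93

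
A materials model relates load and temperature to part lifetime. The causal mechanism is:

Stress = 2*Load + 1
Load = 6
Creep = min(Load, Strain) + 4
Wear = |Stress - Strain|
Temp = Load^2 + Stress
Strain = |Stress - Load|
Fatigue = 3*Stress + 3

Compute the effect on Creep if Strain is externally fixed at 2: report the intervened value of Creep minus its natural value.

do(Strain=2) replaces the equation Strain = |Stress - Load| with the constant Strain = 2.
Creep = min(Load, Strain) + 4  [with Load=6, Strain=2]  = 6
Without intervention: Stress = 2*Load + 1  [with Load=6]  = 13; Strain = |Stress - Load|  [with Stress=13, Load=6]  = 7; Creep = min(Load, Strain) + 4  [with Load=6, Strain=7]  = 10.
Change = 6 − 10 = -4.

-4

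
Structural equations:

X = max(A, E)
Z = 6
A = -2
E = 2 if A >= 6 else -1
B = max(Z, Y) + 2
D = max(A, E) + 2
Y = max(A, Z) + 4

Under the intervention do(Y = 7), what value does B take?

9

do(Y=7) replaces the equation Y = max(A, Z) + 4 with the constant Y = 7.
B = max(Z, Y) + 2  [with Z=6, Y=7]  = 9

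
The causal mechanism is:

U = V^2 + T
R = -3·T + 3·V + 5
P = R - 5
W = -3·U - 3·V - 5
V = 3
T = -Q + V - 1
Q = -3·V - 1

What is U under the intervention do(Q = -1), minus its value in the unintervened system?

do(Q=-1) replaces the equation Q = -3·V - 1 with the constant Q = -1.
T = -Q + V - 1  [with Q=-1, V=3]  = 3
U = V^2 + T  [with V=3, T=3]  = 12
Without intervention: Q = -3·V - 1  [with V=3]  = -10; T = -Q + V - 1  [with Q=-10, V=3]  = 12; U = V^2 + T  [with V=3, T=12]  = 21.
Change = 12 − 21 = -9.

-9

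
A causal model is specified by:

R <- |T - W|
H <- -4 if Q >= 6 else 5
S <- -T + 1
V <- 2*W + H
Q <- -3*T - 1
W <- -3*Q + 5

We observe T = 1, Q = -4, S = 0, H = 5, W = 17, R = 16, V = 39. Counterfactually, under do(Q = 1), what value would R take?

Under do(Q=1), the mechanism Q <- -3*T - 1 is discarded; Q is fixed at 1.
W = -3*Q + 5  [with Q=1]  = 2
R = |T - W|  [with T=1, W=2]  = 1

1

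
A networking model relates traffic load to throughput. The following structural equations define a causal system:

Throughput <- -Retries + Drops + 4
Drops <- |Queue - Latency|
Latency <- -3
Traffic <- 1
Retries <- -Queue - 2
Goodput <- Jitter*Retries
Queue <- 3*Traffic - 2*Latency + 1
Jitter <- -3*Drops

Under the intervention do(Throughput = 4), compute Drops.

Under do(Throughput=4), the mechanism Throughput <- -Retries + Drops + 4 is discarded; Throughput is fixed at 4.
Since Drops is not a descendant of the intervened variable, it is unaffected.
Queue = 3*Traffic - 2*Latency + 1  [with Traffic=1, Latency=-3]  = 10
Drops = |Queue - Latency|  [with Queue=10, Latency=-3]  = 13

13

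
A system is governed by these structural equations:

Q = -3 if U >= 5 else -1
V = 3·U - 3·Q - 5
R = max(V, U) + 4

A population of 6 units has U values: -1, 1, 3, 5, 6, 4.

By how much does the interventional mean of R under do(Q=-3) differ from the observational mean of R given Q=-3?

-7.5

The intervention sets Q=-3 in all 6 units regardless of U. Recomputing R per unit gives 5, 11, 17, 23, 26, 20; average 17.
Observing Q=-3 restricts to units where Q's equation naturally yields -3: U ∈ {5, 6}. In that subpopulation R = 23, 26, mean 24.5.
Difference = 17 − 24.5 = -7.5.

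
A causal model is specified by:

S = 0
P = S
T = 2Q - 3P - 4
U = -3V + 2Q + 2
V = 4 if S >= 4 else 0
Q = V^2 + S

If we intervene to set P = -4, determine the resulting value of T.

The intervention breaks the incoming arrows to P: P = S no longer applies, and P = -4.
V = 4 if S >= 4 else 0  [with S=0]  = 0
Q = V^2 + S  [with V=0, S=0]  = 0
T = 2Q - 3P - 4  [with Q=0, P=-4]  = 8

8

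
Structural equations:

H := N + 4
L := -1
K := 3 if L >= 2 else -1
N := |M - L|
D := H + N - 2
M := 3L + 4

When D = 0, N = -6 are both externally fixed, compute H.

Under do(D = 0, N = -6), each intervened variable's structural equation is replaced by its fixed value.
H = N + 4  [with N=-6]  = -2

-2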